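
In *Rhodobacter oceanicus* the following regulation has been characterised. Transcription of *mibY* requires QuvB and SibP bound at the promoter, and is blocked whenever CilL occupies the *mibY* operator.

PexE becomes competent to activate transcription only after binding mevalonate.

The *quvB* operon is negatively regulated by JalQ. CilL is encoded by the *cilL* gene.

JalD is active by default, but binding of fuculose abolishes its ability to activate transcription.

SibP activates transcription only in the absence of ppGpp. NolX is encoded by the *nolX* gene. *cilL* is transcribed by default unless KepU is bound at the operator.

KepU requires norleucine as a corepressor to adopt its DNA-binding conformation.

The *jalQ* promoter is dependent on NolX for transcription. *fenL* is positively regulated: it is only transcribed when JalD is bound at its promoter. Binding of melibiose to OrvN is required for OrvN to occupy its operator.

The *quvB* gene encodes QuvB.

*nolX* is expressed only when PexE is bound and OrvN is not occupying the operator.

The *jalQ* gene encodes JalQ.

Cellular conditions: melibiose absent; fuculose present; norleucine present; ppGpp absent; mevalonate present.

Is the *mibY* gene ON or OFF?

Melibiose is absent, so OrvN is inactive.
Mevalonate is present, so PexE is active.
No repressor is bound and PexE is active, so *nolX* is transcribed.
So NolX is produced and active.
No repressor is bound and NolX is active, so *jalQ* is transcribed.
So JalQ is produced and active.
With repressor JalQ bound, *quvB* is not transcribed.
So QuvB is not produced.
ppGpp is absent, so SibP is active.
Norleucine is present, so KepU is active.
With repressor KepU bound, *cilL* is not transcribed.
So CilL is not produced.
Required activator QuvB is absent, so *mibY* is not transcribed.

OFF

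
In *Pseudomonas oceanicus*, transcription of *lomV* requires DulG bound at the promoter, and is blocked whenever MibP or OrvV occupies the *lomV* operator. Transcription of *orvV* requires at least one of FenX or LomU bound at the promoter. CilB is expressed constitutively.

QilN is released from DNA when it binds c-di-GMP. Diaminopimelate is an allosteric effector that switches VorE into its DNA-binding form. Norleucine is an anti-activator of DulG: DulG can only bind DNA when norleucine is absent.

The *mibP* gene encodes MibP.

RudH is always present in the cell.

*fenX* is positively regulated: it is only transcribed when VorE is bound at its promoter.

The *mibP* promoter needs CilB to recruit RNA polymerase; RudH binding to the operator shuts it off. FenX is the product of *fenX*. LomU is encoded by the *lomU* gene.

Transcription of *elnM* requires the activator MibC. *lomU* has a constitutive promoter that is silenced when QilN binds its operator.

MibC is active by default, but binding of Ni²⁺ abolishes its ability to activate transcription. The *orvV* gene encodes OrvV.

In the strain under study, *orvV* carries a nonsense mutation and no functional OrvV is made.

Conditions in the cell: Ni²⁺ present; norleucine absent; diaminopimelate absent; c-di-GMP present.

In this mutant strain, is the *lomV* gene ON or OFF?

CilB is produced constitutively and is active.
RudH is produced constitutively and is active.
With repressor RudH bound, *mibP* is not transcribed.
So MibP is not produced.
OrvV is non-functional in this strain, so it has no effect.
Norleucine is absent, so DulG is active.
No repressor is bound and DulG is active, so *lomV* is transcribed.

ON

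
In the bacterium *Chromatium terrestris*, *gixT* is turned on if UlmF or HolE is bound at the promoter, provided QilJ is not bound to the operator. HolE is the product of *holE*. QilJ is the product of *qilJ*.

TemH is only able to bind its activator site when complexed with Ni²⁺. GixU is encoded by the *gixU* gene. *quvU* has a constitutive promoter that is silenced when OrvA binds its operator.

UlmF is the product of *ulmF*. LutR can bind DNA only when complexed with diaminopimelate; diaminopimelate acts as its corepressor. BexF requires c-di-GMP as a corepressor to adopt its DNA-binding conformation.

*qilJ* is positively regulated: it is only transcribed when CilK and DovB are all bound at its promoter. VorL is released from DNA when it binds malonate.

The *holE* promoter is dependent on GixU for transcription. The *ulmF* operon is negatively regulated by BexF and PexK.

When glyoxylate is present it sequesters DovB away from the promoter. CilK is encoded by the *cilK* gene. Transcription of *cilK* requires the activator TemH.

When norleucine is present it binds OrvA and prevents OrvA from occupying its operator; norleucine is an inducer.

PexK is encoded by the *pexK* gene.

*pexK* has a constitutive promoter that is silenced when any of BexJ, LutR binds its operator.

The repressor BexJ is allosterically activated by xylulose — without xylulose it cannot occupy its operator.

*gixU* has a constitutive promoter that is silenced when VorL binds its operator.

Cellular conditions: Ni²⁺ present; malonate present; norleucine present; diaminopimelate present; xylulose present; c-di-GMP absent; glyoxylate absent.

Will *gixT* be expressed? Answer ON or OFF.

OFF

c-di-GMP is absent, so BexF is inactive.
Xylulose is present, so BexJ is active.
Diaminopimelate is present, so LutR is active.
With repressor BexJ bound, *pexK* is not transcribed.
So PexK is not produced.
With no repressor bound, *ulmF* is transcribed.
So UlmF is produced and active.
Ni²⁺ is present, so TemH is active.
No repressor is bound and TemH is active, so *cilK* is transcribed.
So CilK is produced and active.
Glyoxylate is absent, so DovB is active.
No repressor is bound and CilK and DovB are active, so *qilJ* is transcribed.
So QilJ is produced and active.
Malonate is present, so VorL is inactive.
With no repressor bound, *gixU* is transcribed.
So GixU is produced and active.
No repressor is bound and GixU is active, so *holE* is transcribed.
So HolE is produced and active.
With repressor QilJ bound, *gixT* is not transcribed.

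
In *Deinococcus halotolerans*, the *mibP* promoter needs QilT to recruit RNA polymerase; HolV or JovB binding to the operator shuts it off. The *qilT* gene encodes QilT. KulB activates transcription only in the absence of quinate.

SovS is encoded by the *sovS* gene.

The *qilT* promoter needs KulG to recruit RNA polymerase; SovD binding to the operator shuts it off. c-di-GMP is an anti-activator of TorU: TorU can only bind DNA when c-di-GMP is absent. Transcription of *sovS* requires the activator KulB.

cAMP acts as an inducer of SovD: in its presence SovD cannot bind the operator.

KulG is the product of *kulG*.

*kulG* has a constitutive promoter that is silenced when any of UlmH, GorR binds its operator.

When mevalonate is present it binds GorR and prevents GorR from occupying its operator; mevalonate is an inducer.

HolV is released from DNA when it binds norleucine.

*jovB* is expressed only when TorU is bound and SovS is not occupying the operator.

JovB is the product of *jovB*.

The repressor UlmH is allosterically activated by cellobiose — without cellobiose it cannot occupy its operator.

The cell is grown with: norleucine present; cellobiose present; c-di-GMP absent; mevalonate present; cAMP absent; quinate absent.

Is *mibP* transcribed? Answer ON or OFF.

Norleucine is present, so HolV is inactive.
cAMP is absent, so SovD is active.
Cellobiose is present, so UlmH is active.
Mevalonate is present, so GorR is inactive.
With repressor UlmH bound, *kulG* is not transcribed.
So KulG is not produced.
With repressor SovD bound, *qilT* is not transcribed.
So QilT is not produced.
Quinate is absent, so KulB is active.
No repressor is bound and KulB is active, so *sovS* is transcribed.
So SovS is produced and active.
c-di-GMP is absent, so TorU is active.
With repressor SovS bound, *jovB* is not transcribed.
So JovB is not produced.
Required activator QilT is absent, so *mibP* is not transcribed.

OFF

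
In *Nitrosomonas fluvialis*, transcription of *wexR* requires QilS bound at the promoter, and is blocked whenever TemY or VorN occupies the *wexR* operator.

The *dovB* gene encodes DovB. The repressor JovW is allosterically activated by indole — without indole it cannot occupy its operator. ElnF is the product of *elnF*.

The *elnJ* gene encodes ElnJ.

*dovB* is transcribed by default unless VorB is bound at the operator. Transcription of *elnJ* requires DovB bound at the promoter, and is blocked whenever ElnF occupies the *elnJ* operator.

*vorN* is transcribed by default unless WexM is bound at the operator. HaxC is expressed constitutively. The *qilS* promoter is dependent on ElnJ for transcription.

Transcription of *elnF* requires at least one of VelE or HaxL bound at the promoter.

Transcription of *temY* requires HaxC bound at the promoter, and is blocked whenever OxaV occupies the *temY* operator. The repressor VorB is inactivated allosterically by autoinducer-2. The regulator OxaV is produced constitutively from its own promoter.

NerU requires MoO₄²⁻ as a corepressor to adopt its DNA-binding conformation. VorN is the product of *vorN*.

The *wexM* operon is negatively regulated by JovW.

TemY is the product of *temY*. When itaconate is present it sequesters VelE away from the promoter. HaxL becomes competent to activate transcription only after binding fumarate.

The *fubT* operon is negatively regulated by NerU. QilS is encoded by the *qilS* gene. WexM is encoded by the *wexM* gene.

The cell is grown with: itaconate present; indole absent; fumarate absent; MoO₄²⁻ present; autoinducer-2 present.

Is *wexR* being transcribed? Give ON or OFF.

ON

HaxC is produced constitutively and is active.
OxaV is produced constitutively and is active.
With repressor OxaV bound, *temY* is not transcribed.
So TemY is not produced.
Indole is absent, so JovW is inactive.
With no repressor bound, *wexM* is transcribed.
So WexM is produced and active.
With repressor WexM bound, *vorN* is not transcribed.
So VorN is not produced.
Itaconate is present, so VelE is inactive.
Fumarate is absent, so HaxL is inactive.
No activator is available at the *elnF* promoter, so *elnF* is not transcribed.
So ElnF is not produced.
Autoinducer-2 is present, so VorB is inactive.
With no repressor bound, *dovB* is transcribed.
So DovB is produced and active.
No repressor is bound and DovB is active, so *elnJ* is transcribed.
So ElnJ is produced and active.
No repressor is bound and ElnJ is active, so *qilS* is transcribed.
So QilS is produced and active.
No repressor is bound and QilS is active, so *wexR* is transcribed.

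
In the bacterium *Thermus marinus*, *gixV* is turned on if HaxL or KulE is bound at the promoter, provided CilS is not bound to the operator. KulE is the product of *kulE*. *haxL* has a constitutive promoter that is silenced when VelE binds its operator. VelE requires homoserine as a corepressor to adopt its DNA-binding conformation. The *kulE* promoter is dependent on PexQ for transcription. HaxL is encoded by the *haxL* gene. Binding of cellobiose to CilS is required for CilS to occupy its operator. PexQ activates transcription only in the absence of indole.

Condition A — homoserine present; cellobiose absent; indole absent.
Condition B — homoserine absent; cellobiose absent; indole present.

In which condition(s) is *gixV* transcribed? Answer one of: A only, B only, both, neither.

both

Condition A:
Homoserine is present, so VelE is active.
With repressor VelE bound, *haxL* is not transcribed.
So HaxL is not produced.
Cellobiose is absent, so CilS is inactive.
Indole is absent, so PexQ is active.
No repressor is bound and PexQ is active, so *kulE* is transcribed.
So KulE is produced and active.
Activator KulE is present, so *gixV* is transcribed.
→ *gixV* is ON in A.
Condition B:
Homoserine is absent, so VelE is inactive.
With no repressor bound, *haxL* is transcribed.
So HaxL is produced and active.
Cellobiose is absent, so CilS is inactive.
Indole is present, so PexQ is inactive.
Required activator PexQ is absent, so *kulE* is not transcribed.
So KulE is not produced.
Activator HaxL is present, so *gixV* is transcribed.
→ *gixV* is ON in B.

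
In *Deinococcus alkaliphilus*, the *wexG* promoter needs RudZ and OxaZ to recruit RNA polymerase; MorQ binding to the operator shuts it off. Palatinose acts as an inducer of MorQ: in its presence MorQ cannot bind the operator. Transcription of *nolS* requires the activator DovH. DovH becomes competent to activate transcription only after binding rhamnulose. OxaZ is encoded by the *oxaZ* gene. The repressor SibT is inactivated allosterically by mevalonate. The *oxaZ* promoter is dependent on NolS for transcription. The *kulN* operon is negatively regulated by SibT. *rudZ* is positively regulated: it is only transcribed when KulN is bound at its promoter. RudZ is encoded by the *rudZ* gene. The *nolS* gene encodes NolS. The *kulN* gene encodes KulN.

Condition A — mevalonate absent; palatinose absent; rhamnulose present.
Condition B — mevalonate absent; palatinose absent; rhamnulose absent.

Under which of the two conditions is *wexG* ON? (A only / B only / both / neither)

neither

Condition A:
Mevalonate is absent, so SibT is active.
With repressor SibT bound, *kulN* is not transcribed.
So KulN is not produced.
Required activator KulN is absent, so *rudZ* is not transcribed.
So RudZ is not produced.
Palatinose is absent, so MorQ is active.
Rhamnulose is present, so DovH is active.
No repressor is bound and DovH is active, so *nolS* is transcribed.
So NolS is produced and active.
No repressor is bound and NolS is active, so *oxaZ* is transcribed.
So OxaZ is produced and active.
With repressor MorQ bound, *wexG* is not transcribed.
→ *wexG* is OFF in A.
Condition B:
Mevalonate is absent, so SibT is active.
With repressor SibT bound, *kulN* is not transcribed.
So KulN is not produced.
Required activator KulN is absent, so *rudZ* is not transcribed.
So RudZ is not produced.
Palatinose is absent, so MorQ is active.
Rhamnulose is absent, so DovH is inactive.
Required activator DovH is absent, so *nolS* is not transcribed.
So NolS is not produced.
Required activator NolS is absent, so *oxaZ* is not transcribed.
So OxaZ is not produced.
With repressor MorQ bound, *wexG* is not transcribed.
→ *wexG* is OFF in B.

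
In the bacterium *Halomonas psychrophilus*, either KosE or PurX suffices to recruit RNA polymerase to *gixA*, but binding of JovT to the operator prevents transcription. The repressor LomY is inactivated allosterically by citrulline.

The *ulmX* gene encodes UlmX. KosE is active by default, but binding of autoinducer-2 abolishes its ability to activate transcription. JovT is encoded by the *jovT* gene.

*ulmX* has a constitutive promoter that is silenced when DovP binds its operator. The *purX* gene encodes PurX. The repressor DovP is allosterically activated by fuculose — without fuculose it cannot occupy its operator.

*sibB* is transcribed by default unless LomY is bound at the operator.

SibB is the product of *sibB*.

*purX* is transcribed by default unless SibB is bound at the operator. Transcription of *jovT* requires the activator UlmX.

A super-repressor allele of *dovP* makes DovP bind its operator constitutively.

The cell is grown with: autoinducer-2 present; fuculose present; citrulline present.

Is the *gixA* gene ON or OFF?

Autoinducer-2 is present, so KosE is inactive.
Citrulline is present, so LomY is inactive.
With no repressor bound, *sibB* is transcribed.
So SibB is produced and active.
With repressor SibB bound, *purX* is not transcribed.
So PurX is not produced.
DovP is constitutively active in this strain.
With repressor DovP bound, *ulmX* is not transcribed.
So UlmX is not produced.
Required activator UlmX is absent, so *jovT* is not transcribed.
So JovT is not produced.
No activator is available at the *gixA* promoter, so *gixA* is not transcribed.

OFF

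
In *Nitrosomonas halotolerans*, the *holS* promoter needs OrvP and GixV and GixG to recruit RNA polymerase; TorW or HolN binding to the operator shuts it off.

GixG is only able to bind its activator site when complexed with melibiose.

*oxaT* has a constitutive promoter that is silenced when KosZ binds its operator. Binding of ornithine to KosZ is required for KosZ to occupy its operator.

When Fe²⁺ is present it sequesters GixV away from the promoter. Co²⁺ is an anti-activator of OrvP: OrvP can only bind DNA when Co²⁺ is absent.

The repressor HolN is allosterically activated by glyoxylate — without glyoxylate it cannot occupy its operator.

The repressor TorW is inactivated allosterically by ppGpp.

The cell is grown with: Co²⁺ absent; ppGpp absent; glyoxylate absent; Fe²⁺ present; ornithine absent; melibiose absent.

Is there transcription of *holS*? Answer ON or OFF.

ppGpp is absent, so TorW is active.
Co²⁺ is absent, so OrvP is active.
Glyoxylate is absent, so HolN is inactive.
Fe²⁺ is present, so GixV is inactive.
Melibiose is absent, so GixG is inactive.
With repressor TorW bound, *holS* is not transcribed.

OFF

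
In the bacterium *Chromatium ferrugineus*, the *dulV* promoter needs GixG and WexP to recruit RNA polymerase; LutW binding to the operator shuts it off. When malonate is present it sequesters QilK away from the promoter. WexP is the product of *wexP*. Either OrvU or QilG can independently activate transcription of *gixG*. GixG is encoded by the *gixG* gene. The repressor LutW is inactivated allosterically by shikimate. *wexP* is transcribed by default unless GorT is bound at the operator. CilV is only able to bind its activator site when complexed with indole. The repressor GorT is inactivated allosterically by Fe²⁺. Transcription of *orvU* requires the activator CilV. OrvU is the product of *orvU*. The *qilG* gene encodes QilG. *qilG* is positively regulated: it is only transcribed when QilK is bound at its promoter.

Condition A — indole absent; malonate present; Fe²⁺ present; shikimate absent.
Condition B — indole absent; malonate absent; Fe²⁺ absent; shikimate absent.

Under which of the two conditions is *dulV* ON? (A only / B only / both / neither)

Condition A:
Indole is absent, so CilV is inactive.
Required activator CilV is absent, so *orvU* is not transcribed.
So OrvU is not produced.
Malonate is present, so QilK is inactive.
Required activator QilK is absent, so *qilG* is not transcribed.
So QilG is not produced.
No activator is available at the *gixG* promoter, so *gixG* is not transcribed.
So GixG is not produced.
Fe²⁺ is present, so GorT is inactive.
With no repressor bound, *wexP* is transcribed.
So WexP is produced and active.
Shikimate is absent, so LutW is active.
With repressor LutW bound, *dulV* is not transcribed.
→ *dulV* is OFF in A.
Condition B:
Indole is absent, so CilV is inactive.
Required activator CilV is absent, so *orvU* is not transcribed.
So OrvU is not produced.
Malonate is absent, so QilK is active.
No repressor is bound and QilK is active, so *qilG* is transcribed.
So QilG is produced and active.
Activator QilG is present, so *gixG* is transcribed.
So GixG is produced and active.
Fe²⁺ is absent, so GorT is active.
With repressor GorT bound, *wexP* is not transcribed.
So WexP is not produced.
Shikimate is absent, so LutW is active.
With repressor LutW bound, *dulV* is not transcribed.
→ *dulV* is OFF in B.

neither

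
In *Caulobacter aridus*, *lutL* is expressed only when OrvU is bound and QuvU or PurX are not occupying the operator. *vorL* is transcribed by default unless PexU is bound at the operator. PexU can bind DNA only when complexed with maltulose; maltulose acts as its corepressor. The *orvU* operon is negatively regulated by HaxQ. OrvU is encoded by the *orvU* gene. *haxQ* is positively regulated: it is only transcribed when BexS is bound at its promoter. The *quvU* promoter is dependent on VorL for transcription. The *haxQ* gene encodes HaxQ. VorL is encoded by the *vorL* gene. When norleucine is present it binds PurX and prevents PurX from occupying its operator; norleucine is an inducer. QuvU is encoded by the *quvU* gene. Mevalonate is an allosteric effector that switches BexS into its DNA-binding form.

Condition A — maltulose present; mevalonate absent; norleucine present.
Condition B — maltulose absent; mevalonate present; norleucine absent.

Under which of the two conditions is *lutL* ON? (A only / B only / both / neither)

A only

Condition A:
Maltulose is present, so PexU is active.
With repressor PexU bound, *vorL* is not transcribed.
So VorL is not produced.
Required activator VorL is absent, so *quvU* is not transcribed.
So QuvU is not produced.
Mevalonate is absent, so BexS is inactive.
Required activator BexS is absent, so *haxQ* is not transcribed.
So HaxQ is not produced.
With no repressor bound, *orvU* is transcribed.
So OrvU is produced and active.
Norleucine is present, so PurX is inactive.
No repressor is bound and OrvU is active, so *lutL* is transcribed.
→ *lutL* is ON in A.
Condition B:
Maltulose is absent, so PexU is inactive.
With no repressor bound, *vorL* is transcribed.
So VorL is produced and active.
No repressor is bound and VorL is active, so *quvU* is transcribed.
So QuvU is produced and active.
Mevalonate is present, so BexS is active.
No repressor is bound and BexS is active, so *haxQ* is transcribed.
So HaxQ is produced and active.
With repressor HaxQ bound, *orvU* is not transcribed.
So OrvU is not produced.
Norleucine is absent, so PurX is active.
With repressor QuvU bound, *lutL* is not transcribed.
→ *lutL* is OFF in B.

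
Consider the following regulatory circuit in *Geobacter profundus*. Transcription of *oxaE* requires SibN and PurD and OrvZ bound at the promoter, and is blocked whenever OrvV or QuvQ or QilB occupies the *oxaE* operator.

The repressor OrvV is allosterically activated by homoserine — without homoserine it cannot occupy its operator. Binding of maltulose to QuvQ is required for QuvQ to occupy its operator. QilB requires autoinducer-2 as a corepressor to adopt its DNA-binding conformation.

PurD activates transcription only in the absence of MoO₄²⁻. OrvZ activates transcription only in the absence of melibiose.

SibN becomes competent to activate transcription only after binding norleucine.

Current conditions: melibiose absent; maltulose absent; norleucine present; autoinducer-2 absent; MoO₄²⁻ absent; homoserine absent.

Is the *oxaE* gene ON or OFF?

ON

Norleucine is present, so SibN is active.
Homoserine is absent, so OrvV is inactive.
MoO₄²⁻ is absent, so PurD is active.
Maltulose is absent, so QuvQ is inactive.
Autoinducer-2 is absent, so QilB is inactive.
Melibiose is absent, so OrvZ is active.
No repressor is bound and SibN and PurD and OrvZ are active, so *oxaE* is transcribed.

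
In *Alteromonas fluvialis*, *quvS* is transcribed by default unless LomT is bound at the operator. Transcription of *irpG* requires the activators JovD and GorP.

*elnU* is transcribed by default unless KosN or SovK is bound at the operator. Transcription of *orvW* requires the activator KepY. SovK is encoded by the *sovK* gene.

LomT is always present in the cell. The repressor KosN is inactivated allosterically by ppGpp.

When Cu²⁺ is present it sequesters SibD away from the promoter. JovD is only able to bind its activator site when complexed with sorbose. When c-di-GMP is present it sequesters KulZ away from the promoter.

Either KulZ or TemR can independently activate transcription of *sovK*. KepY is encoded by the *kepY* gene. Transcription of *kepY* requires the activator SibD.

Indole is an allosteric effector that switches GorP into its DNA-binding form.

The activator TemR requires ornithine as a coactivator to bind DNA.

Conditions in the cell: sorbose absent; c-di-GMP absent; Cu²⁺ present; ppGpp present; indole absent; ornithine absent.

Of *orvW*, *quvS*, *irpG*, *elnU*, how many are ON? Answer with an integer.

0

Cu²⁺ is present, so SibD is inactive.
Required activator SibD is absent, so *kepY* is not transcribed.
So KepY is not produced.
Required activator KepY is absent, so *orvW* is not transcribed.
→ *orvW* is OFF.
LomT is produced constitutively and is active.
With repressor LomT bound, *quvS* is not transcribed.
→ *quvS* is OFF.
Sorbose is absent, so JovD is inactive.
Indole is absent, so GorP is inactive.
Required activator JovD is absent, so *irpG* is not transcribed.
→ *irpG* is OFF.
ppGpp is present, so KosN is inactive.
c-di-GMP is absent, so KulZ is active.
Ornithine is absent, so TemR is inactive.
Activator KulZ is present, so *sovK* is transcribed.
So SovK is produced and active.
With repressor SovK bound, *elnU* is not transcribed.
→ *elnU* is OFF.
0 of the 4 genes are transcribed.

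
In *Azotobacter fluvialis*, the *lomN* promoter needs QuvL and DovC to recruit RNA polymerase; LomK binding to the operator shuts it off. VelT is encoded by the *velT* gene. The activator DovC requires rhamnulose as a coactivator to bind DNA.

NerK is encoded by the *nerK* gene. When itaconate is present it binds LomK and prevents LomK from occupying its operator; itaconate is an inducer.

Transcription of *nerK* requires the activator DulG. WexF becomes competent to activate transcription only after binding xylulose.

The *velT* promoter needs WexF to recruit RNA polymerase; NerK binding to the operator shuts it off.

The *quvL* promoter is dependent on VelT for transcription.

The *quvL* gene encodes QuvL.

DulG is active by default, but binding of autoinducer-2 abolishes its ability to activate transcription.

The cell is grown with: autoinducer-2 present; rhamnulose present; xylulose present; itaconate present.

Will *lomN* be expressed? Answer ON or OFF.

Xylulose is present, so WexF is active.
Autoinducer-2 is present, so DulG is inactive.
Required activator DulG is absent, so *nerK* is not transcribed.
So NerK is not produced.
No repressor is bound and WexF is active, so *velT* is transcribed.
So VelT is produced and active.
No repressor is bound and VelT is active, so *quvL* is transcribed.
So QuvL is produced and active.
Rhamnulose is present, so DovC is active.
Itaconate is present, so LomK is inactive.
No repressor is bound and QuvL and DovC are active, so *lomN* is transcribed.

ON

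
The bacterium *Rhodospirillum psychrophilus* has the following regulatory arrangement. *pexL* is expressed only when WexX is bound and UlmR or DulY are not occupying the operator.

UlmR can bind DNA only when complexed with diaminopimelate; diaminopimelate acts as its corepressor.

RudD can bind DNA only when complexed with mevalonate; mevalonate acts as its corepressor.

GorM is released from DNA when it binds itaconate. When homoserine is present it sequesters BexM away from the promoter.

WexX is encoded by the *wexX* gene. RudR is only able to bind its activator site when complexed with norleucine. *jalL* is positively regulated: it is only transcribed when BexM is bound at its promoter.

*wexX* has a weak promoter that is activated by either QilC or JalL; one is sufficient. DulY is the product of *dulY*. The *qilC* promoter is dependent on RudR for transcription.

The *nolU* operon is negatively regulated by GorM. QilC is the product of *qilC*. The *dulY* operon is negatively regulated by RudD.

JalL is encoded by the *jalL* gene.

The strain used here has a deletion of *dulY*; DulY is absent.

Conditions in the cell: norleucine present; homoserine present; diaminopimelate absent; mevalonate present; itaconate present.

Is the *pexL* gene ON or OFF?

Norleucine is present, so RudR is active.
No repressor is bound and RudR is active, so *qilC* is transcribed.
So QilC is produced and active.
Homoserine is present, so BexM is inactive.
Required activator BexM is absent, so *jalL* is not transcribed.
So JalL is not produced.
Activator QilC is present, so *wexX* is transcribed.
So WexX is produced and active.
Diaminopimelate is absent, so UlmR is inactive.
DulY is non-functional in this strain, so it has no effect.
No repressor is bound and WexX is active, so *pexL* is transcribed.

ON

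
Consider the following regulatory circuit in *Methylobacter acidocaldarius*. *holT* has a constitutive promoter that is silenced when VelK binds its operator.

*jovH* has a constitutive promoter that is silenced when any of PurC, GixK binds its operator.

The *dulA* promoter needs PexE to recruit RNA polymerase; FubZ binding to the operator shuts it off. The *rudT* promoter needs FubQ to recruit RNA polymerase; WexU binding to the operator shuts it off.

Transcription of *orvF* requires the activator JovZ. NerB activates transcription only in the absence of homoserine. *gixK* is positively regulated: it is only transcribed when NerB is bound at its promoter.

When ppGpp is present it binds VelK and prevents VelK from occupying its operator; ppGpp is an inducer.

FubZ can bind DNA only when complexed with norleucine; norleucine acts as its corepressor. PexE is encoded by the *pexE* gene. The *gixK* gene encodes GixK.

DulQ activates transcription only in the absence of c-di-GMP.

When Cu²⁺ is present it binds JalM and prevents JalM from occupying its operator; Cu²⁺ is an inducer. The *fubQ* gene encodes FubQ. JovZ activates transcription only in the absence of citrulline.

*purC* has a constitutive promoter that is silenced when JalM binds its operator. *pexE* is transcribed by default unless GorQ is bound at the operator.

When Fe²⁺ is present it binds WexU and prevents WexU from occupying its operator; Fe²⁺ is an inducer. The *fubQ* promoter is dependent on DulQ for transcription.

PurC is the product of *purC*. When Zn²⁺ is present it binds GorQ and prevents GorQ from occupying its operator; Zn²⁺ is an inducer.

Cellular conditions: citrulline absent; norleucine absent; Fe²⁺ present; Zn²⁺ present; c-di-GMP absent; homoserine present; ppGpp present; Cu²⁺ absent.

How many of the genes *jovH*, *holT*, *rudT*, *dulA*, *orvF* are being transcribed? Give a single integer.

5

Cu²⁺ is absent, so JalM is active.
With repressor JalM bound, *purC* is not transcribed.
So PurC is not produced.
Homoserine is present, so NerB is inactive.
Required activator NerB is absent, so *gixK* is not transcribed.
So GixK is not produced.
With no repressor bound, *jovH* is transcribed.
→ *jovH* is ON.
ppGpp is present, so VelK is inactive.
With no repressor bound, *holT* is transcribed.
→ *holT* is ON.
Fe²⁺ is present, so WexU is inactive.
c-di-GMP is absent, so DulQ is active.
No repressor is bound and DulQ is active, so *fubQ* is transcribed.
So FubQ is produced and active.
No repressor is bound and FubQ is active, so *rudT* is transcribed.
→ *rudT* is ON.
Zn²⁺ is present, so GorQ is inactive.
With no repressor bound, *pexE* is transcribed.
So PexE is produced and active.
Norleucine is absent, so FubZ is inactive.
No repressor is bound and PexE is active, so *dulA* is transcribed.
→ *dulA* is ON.
Citrulline is absent, so JovZ is active.
No repressor is bound and JovZ is active, so *orvF* is transcribed.
→ *orvF* is ON.
5 of the 5 genes are transcribed.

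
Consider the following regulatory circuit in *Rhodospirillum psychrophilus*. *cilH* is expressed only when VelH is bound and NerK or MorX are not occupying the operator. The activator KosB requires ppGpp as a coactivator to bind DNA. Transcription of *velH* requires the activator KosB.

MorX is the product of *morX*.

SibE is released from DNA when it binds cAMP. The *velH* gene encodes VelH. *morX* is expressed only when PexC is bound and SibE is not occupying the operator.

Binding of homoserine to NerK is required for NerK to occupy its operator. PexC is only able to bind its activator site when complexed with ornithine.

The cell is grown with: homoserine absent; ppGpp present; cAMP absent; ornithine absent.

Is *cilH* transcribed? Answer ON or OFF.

Homoserine is absent, so NerK is inactive.
cAMP is absent, so SibE is active.
Ornithine is absent, so PexC is inactive.
With repressor SibE bound, *morX* is not transcribed.
So MorX is not produced.
ppGpp is present, so KosB is active.
No repressor is bound and KosB is active, so *velH* is transcribed.
So VelH is produced and active.
No repressor is bound and VelH is active, so *cilH* is transcribed.

ON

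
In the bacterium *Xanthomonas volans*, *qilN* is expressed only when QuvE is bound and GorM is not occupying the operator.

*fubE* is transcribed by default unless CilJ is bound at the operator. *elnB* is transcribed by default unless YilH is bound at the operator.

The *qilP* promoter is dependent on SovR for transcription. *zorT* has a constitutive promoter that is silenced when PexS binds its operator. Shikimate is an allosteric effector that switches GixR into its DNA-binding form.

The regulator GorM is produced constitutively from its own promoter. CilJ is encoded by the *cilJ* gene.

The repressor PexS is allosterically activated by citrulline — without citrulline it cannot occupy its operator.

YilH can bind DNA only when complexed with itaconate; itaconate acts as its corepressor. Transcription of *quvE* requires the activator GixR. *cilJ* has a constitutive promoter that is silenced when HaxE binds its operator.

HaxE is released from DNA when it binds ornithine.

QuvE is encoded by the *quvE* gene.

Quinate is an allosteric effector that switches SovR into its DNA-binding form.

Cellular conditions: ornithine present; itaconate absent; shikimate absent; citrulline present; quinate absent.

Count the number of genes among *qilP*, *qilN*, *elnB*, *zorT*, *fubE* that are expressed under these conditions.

1

Quinate is absent, so SovR is inactive.
Required activator SovR is absent, so *qilP* is not transcribed.
→ *qilP* is OFF.
GorM is produced constitutively and is active.
Shikimate is absent, so GixR is inactive.
Required activator GixR is absent, so *quvE* is not transcribed.
So QuvE is not produced.
With repressor GorM bound, *qilN* is not transcribed.
→ *qilN* is OFF.
Itaconate is absent, so YilH is inactive.
With no repressor bound, *elnB* is transcribed.
→ *elnB* is ON.
Citrulline is present, so PexS is active.
With repressor PexS bound, *zorT* is not transcribed.
→ *zorT* is OFF.
Ornithine is present, so HaxE is inactive.
With no repressor bound, *cilJ* is transcribed.
So CilJ is produced and active.
With repressor CilJ bound, *fubE* is not transcribed.
→ *fubE* is OFF.
1 of the 5 genes is transcribed.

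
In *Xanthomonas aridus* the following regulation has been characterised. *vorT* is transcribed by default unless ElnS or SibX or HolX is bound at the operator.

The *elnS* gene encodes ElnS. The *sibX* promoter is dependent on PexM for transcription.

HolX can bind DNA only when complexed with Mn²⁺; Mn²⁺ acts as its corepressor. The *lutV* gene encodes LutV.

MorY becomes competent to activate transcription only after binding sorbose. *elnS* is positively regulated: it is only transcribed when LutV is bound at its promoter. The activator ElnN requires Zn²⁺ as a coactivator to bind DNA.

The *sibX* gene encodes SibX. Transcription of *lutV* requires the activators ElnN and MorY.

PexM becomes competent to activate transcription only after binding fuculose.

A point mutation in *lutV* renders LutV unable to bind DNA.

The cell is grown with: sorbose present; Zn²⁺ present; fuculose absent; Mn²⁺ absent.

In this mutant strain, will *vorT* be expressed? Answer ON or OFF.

LutV is non-functional in this strain, so it has no effect.
Required activator LutV is absent, so *elnS* is not transcribed.
So ElnS is not produced.
Fuculose is absent, so PexM is inactive.
Required activator PexM is absent, so *sibX* is not transcribed.
So SibX is not produced.
Mn²⁺ is absent, so HolX is inactive.
With no repressor bound, *vorT* is transcribed.

ON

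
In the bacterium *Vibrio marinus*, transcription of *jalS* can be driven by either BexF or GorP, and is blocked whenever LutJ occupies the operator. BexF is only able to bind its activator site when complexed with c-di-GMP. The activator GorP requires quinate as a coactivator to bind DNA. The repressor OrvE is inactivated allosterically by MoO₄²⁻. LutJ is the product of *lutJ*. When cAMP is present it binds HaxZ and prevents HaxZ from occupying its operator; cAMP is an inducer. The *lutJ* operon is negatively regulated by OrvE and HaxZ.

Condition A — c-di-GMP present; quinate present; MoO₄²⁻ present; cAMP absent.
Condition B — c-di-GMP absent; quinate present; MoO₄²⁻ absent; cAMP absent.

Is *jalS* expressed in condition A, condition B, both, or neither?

Condition A:
c-di-GMP is present, so BexF is active.
Quinate is present, so GorP is active.
MoO₄²⁻ is present, so OrvE is inactive.
cAMP is absent, so HaxZ is active.
With repressor HaxZ bound, *lutJ* is not transcribed.
So LutJ is not produced.
Activator BexF is present, so *jalS* is transcribed.
→ *jalS* is ON in A.
Condition B:
c-di-GMP is absent, so BexF is inactive.
Quinate is present, so GorP is active.
MoO₄²⁻ is absent, so OrvE is active.
cAMP is absent, so HaxZ is active.
With repressor OrvE bound, *lutJ* is not transcribed.
So LutJ is not produced.
Activator GorP is present, so *jalS* is transcribed.
→ *jalS* is ON in B.

both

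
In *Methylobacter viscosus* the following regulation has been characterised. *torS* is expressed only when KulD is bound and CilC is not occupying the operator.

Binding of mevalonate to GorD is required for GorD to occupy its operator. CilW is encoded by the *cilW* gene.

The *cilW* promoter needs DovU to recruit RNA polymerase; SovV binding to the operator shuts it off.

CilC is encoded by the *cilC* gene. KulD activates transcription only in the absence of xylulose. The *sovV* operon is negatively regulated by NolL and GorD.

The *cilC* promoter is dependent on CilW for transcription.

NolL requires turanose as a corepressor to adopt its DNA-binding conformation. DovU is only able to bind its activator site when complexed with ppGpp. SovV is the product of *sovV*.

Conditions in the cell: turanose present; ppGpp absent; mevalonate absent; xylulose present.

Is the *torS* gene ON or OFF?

Turanose is present, so NolL is active.
Mevalonate is absent, so GorD is inactive.
With repressor NolL bound, *sovV* is not transcribed.
So SovV is not produced.
ppGpp is absent, so DovU is inactive.
Required activator DovU is absent, so *cilW* is not transcribed.
So CilW is not produced.
Required activator CilW is absent, so *cilC* is not transcribed.
So CilC is not produced.
Xylulose is present, so KulD is inactive.
Required activator KulD is absent, so *torS* is not transcribed.

OFF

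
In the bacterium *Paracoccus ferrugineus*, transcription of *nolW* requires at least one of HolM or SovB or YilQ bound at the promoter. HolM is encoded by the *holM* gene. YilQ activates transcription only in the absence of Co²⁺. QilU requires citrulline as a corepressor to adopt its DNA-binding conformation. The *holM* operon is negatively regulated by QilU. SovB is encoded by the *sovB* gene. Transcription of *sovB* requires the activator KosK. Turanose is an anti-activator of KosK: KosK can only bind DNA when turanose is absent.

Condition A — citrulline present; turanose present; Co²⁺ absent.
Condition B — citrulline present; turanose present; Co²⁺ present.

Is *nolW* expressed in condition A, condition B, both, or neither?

Condition A:
Citrulline is present, so QilU is active.
With repressor QilU bound, *holM* is not transcribed.
So HolM is not produced.
Turanose is present, so KosK is inactive.
Required activator KosK is absent, so *sovB* is not transcribed.
So SovB is not produced.
Co²⁺ is absent, so YilQ is active.
Activator YilQ is present, so *nolW* is transcribed.
→ *nolW* is ON in A.
Condition B:
Citrulline is present, so QilU is active.
With repressor QilU bound, *holM* is not transcribed.
So HolM is not produced.
Turanose is present, so KosK is inactive.
Required activator KosK is absent, so *sovB* is not transcribed.
So SovB is not produced.
Co²⁺ is present, so YilQ is inactive.
No activator is available at the *nolW* promoter, so *nolW* is not transcribed.
→ *nolW* is OFF in B.

A only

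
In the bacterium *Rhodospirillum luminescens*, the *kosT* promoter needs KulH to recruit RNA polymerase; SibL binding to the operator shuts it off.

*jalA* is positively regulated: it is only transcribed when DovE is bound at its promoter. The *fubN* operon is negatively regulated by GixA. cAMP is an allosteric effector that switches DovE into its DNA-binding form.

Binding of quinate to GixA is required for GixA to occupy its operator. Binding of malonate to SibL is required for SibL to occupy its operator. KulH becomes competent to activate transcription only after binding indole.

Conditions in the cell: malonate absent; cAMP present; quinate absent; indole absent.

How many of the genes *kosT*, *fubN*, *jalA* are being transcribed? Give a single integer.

Malonate is absent, so SibL is inactive.
Indole is absent, so KulH is inactive.
Required activator KulH is absent, so *kosT* is not transcribed.
→ *kosT* is OFF.
Quinate is absent, so GixA is inactive.
With no repressor bound, *fubN* is transcribed.
→ *fubN* is ON.
cAMP is present, so DovE is active.
No repressor is bound and DovE is active, so *jalA* is transcribed.
→ *jalA* is ON.
2 of the 3 genes are transcribed.

2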